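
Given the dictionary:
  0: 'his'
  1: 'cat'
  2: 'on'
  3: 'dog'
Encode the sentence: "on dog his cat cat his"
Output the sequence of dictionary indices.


Look up each word in the dictionary:
  'on' -> 2
  'dog' -> 3
  'his' -> 0
  'cat' -> 1
  'cat' -> 1
  'his' -> 0

Encoded: [2, 3, 0, 1, 1, 0]


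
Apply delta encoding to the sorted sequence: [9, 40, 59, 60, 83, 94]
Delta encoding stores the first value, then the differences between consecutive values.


First value: 9
Deltas:
  40 - 9 = 31
  59 - 40 = 19
  60 - 59 = 1
  83 - 60 = 23
  94 - 83 = 11


Delta encoded: [9, 31, 19, 1, 23, 11]


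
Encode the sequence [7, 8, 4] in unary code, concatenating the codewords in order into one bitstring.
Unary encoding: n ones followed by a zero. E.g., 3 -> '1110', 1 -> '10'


Encode each number as n ones followed by a terminating 0:
  7 -> 11111110 (8 bits)
  8 -> 111111110 (9 bits)
  4 -> 11110 (5 bits)
Total length = 8 + 9 + 5 = 22 bits.

Unary([7, 8, 4]) = 1111111011111111011110 (22 bits)


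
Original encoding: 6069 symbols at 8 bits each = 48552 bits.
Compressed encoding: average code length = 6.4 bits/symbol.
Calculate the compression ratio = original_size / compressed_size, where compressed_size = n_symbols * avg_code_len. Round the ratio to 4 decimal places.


original_size = n_symbols * orig_bits = 6069 * 8 = 48552 bits
compressed_size = n_symbols * avg_code_len = 6069 * 6.4 = 38841.6 bits
ratio = original_size / compressed_size = 48552 / 38841.6 = 1.25

Compression ratio = 1.25


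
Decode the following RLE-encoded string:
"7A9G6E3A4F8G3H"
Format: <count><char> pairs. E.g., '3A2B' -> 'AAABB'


Expanding each <count><char> pair:
  7A -> 'AAAAAAA'
  9G -> 'GGGGGGGGG'
  6E -> 'EEEEEE'
  3A -> 'AAA'
  4F -> 'FFFF'
  8G -> 'GGGGGGGG'
  3H -> 'HHH'

Decoded = AAAAAAAGGGGGGGGGEEEEEEAAAFFFFGGGGGGGGHHH


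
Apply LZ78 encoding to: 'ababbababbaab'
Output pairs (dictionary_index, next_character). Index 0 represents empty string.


LZ78 encoding steps:
Dictionary: {0: ''}
Step 1: w='' (idx 0), next='a' -> output (0, 'a'), add 'a' as idx 1
Step 2: w='' (idx 0), next='b' -> output (0, 'b'), add 'b' as idx 2
Step 3: w='a' (idx 1), next='b' -> output (1, 'b'), add 'ab' as idx 3
Step 4: w='b' (idx 2), next='a' -> output (2, 'a'), add 'ba' as idx 4
Step 5: w='ba' (idx 4), next='b' -> output (4, 'b'), add 'bab' as idx 5
Step 6: w='ba' (idx 4), next='a' -> output (4, 'a'), add 'baa' as idx 6
Step 7: w='b' (idx 2), end of input -> output (2, '')


Encoded: [(0, 'a'), (0, 'b'), (1, 'b'), (2, 'a'), (4, 'b'), (4, 'a'), (2, '')]


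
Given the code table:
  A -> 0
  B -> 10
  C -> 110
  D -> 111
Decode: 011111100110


Decoding:
0 -> A
111 -> D
111 -> D
0 -> A
0 -> A
110 -> C


Result: ADDAAC


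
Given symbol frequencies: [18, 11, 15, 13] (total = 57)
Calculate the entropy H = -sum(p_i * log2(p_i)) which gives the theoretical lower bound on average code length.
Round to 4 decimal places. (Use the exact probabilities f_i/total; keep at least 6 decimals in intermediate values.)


Per-symbol terms -p_i * log2(p_i) with p_i = f_i/57:
  p = 18/57 = 0.315789: log2(p) = -1.662965, -p*log2(p) = 0.525147
  p = 11/57 = 0.192982: log2(p) = -2.373458, -p*log2(p) = 0.458036
  p = 15/57 = 0.263158: log2(p) = -1.925999, -p*log2(p) = 0.506842
  p = 13/57 = 0.228070: log2(p) = -2.132450, -p*log2(p) = 0.486348
H = 0.525147 + 0.458036 + 0.506842 + 0.486348 = 1.976373

H = 1.9764 bits/symbol


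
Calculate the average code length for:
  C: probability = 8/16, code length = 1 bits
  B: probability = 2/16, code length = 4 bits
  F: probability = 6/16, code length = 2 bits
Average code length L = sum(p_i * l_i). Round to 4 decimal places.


Weighted contributions p_i * l_i:
  C: (8/16) * 1 = 8/16
  B: (2/16) * 4 = 8/16
  F: (6/16) * 2 = 12/16
Sum = (8 + 8 + 12)/16 = 28/16

L = 28/16 = 1.7500 bits/symbol


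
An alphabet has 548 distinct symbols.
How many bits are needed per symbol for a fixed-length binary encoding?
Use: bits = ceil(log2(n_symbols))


log2(548) = 9.098
Bracket: 2^9 = 512 < 548 <= 2^10 = 1024
So ceil(log2(548)) = 10

bits = ceil(log2(548)) = ceil(9.098) = 10 bits


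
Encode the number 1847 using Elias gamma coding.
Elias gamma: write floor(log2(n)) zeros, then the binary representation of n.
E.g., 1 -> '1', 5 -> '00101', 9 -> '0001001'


num_bits = floor(log2(1847)) + 1 = 11
leading_zeros = num_bits - 1 = 10
binary(1847) = 11100110111

Elias gamma(1847) = '0000000000' + '11100110111' = 000000000011100110111 (21 bits)


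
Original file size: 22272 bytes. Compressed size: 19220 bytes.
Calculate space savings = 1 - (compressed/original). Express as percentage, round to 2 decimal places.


ratio = compressed/original = 19220/22272 = 0.862967
savings = 1 - ratio = 1 - 0.862967 = 0.137033
as a percentage: 0.137033 * 100 = 13.7%

Space savings = 1 - 19220/22272 = 13.7%


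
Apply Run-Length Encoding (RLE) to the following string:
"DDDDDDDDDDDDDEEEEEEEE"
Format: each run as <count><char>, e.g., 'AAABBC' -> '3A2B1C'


Scanning runs left to right:
  i=0: run of 'D' x 13 -> '13D'
  i=13: run of 'E' x 8 -> '8E'

RLE = 13D8E


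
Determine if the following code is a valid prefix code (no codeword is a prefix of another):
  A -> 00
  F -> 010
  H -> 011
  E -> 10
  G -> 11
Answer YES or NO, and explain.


Checking each pair (does one codeword prefix another?):
  A='00' vs F='010': no prefix
  A='00' vs H='011': no prefix
  A='00' vs E='10': no prefix
  A='00' vs G='11': no prefix
  F='010' vs A='00': no prefix
  F='010' vs H='011': no prefix
  F='010' vs E='10': no prefix
  F='010' vs G='11': no prefix
  H='011' vs A='00': no prefix
  H='011' vs F='010': no prefix
  H='011' vs E='10': no prefix
  H='011' vs G='11': no prefix
  E='10' vs A='00': no prefix
  E='10' vs F='010': no prefix
  E='10' vs H='011': no prefix
  E='10' vs G='11': no prefix
  G='11' vs A='00': no prefix
  G='11' vs F='010': no prefix
  G='11' vs H='011': no prefix
  G='11' vs E='10': no prefix
No violation found over all pairs.

YES -- this is a valid prefix code. No codeword is a prefix of any other codeword.


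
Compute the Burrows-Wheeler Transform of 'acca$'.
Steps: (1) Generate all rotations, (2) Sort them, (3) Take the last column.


Rotations (sorted):
  0: $acca -> last char: a
  1: a$acc -> last char: c
  2: acca$ -> last char: $
  3: ca$ac -> last char: c
  4: cca$a -> last char: a


BWT = ac$ca


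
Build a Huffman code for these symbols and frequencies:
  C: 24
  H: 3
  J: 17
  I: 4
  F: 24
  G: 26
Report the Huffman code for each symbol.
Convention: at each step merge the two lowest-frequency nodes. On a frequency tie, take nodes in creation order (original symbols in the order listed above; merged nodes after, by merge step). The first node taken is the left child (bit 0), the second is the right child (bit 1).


Huffman tree construction:
Step 1: Merge H(3) + I(4) = 7
Step 2: Merge (H+I)(7) + J(17) = 24
Step 3: Merge C(24) + F(24) = 48
Step 4: Merge ((H+I)+J)(24) + G(26) = 50
Step 5: Merge (C+F)(48) + (((H+I)+J)+G)(50) = 98
Read each symbol's code off the tree from the root (left child = 0, right child = 1).

Codes:
  C: 00 (length 2)
  H: 1000 (length 4)
  J: 101 (length 3)
  I: 1001 (length 4)
  F: 01 (length 2)
  G: 11 (length 2)
Average code length: 227/98 = 2.3163 bits/symbol


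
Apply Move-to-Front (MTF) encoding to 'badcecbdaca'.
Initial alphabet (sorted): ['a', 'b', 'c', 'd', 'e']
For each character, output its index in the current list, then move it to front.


MTF encoding:
'b': index 1 in ['a', 'b', 'c', 'd', 'e'] -> ['b', 'a', 'c', 'd', 'e']
'a': index 1 in ['b', 'a', 'c', 'd', 'e'] -> ['a', 'b', 'c', 'd', 'e']
'd': index 3 in ['a', 'b', 'c', 'd', 'e'] -> ['d', 'a', 'b', 'c', 'e']
'c': index 3 in ['d', 'a', 'b', 'c', 'e'] -> ['c', 'd', 'a', 'b', 'e']
'e': index 4 in ['c', 'd', 'a', 'b', 'e'] -> ['e', 'c', 'd', 'a', 'b']
'c': index 1 in ['e', 'c', 'd', 'a', 'b'] -> ['c', 'e', 'd', 'a', 'b']
'b': index 4 in ['c', 'e', 'd', 'a', 'b'] -> ['b', 'c', 'e', 'd', 'a']
'd': index 3 in ['b', 'c', 'e', 'd', 'a'] -> ['d', 'b', 'c', 'e', 'a']
'a': index 4 in ['d', 'b', 'c', 'e', 'a'] -> ['a', 'd', 'b', 'c', 'e']
'c': index 3 in ['a', 'd', 'b', 'c', 'e'] -> ['c', 'a', 'd', 'b', 'e']
'a': index 1 in ['c', 'a', 'd', 'b', 'e'] -> ['a', 'c', 'd', 'b', 'e']


Output: [1, 1, 3, 3, 4, 1, 4, 3, 4, 3, 1]


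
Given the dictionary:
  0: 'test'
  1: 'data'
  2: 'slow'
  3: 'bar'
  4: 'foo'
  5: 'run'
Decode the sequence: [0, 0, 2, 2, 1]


Look up each index in the dictionary:
  0 -> 'test'
  0 -> 'test'
  2 -> 'slow'
  2 -> 'slow'
  1 -> 'data'

Decoded: "test test slow slow data"


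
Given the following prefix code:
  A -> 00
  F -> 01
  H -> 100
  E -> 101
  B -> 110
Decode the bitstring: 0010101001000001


Decoding step by step:
Bits 00 -> A
Bits 101 -> E
Bits 01 -> F
Bits 00 -> A
Bits 100 -> H
Bits 00 -> A
Bits 01 -> F


Decoded message: AEFAHAF


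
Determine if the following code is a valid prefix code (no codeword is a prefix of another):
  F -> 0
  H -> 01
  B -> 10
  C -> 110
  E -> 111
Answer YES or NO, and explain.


Checking each pair (does one codeword prefix another?):
  F='0' vs H='01': prefix -- VIOLATION

NO -- this is NOT a valid prefix code. F (0) is a prefix of H (01).


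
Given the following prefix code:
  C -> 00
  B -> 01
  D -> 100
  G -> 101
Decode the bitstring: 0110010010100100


Decoding step by step:
Bits 01 -> B
Bits 100 -> D
Bits 100 -> D
Bits 101 -> G
Bits 00 -> C
Bits 100 -> D


Decoded message: BDDGCD


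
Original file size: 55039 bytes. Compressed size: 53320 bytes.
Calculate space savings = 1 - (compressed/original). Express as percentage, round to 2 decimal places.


ratio = compressed/original = 53320/55039 = 0.968768
savings = 1 - ratio = 1 - 0.968768 = 0.031232
as a percentage: 0.031232 * 100 = 3.12%

Space savings = 1 - 53320/55039 = 3.12%


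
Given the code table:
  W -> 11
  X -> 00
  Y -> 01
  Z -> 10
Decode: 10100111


Decoding:
10 -> Z
10 -> Z
01 -> Y
11 -> W


Result: ZZYW


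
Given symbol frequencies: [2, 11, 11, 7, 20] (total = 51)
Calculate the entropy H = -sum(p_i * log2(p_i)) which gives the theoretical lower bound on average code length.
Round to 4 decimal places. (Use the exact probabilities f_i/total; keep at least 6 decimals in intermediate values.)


Per-symbol terms -p_i * log2(p_i) with p_i = f_i/51:
  p = 2/51 = 0.039216: log2(p) = -4.672425, -p*log2(p) = 0.183232
  p = 11/51 = 0.215686: log2(p) = -2.212994, -p*log2(p) = 0.477312
  p = 11/51 = 0.215686: log2(p) = -2.212994, -p*log2(p) = 0.477312
  p = 7/51 = 0.137255: log2(p) = -2.865070, -p*log2(p) = 0.393245
  p = 20/51 = 0.392157: log2(p) = -1.350497, -p*log2(p) = 0.529607
H = 0.183232 + 0.477312 + 0.477312 + 0.393245 + 0.529607 = 2.060708

H = 2.0607 bits/symbol


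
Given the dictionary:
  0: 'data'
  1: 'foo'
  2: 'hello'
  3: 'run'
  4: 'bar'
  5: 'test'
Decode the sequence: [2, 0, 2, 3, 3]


Look up each index in the dictionary:
  2 -> 'hello'
  0 -> 'data'
  2 -> 'hello'
  3 -> 'run'
  3 -> 'run'

Decoded: "hello data hello run run"


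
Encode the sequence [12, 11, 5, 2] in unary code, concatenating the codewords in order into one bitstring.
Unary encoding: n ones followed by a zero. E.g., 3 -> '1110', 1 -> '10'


Encode each number as n ones followed by a terminating 0:
  12 -> 1111111111110 (13 bits)
  11 -> 111111111110 (12 bits)
  5 -> 111110 (6 bits)
  2 -> 110 (3 bits)
Total length = 13 + 12 + 6 + 3 = 34 bits.

Unary([12, 11, 5, 2]) = 1111111111110111111111110111110110 (34 bits)


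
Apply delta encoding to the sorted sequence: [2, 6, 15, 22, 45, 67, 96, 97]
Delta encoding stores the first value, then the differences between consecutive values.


First value: 2
Deltas:
  6 - 2 = 4
  15 - 6 = 9
  22 - 15 = 7
  45 - 22 = 23
  67 - 45 = 22
  96 - 67 = 29
  97 - 96 = 1


Delta encoded: [2, 4, 9, 7, 23, 22, 29, 1]


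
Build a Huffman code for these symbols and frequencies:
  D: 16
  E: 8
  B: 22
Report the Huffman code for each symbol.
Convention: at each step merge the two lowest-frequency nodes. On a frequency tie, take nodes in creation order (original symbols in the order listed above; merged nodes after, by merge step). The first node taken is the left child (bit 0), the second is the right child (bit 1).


Huffman tree construction:
Step 1: Merge E(8) + D(16) = 24
Step 2: Merge B(22) + (E+D)(24) = 46
Read each symbol's code off the tree from the root (left child = 0, right child = 1).

Codes:
  D: 11 (length 2)
  E: 10 (length 2)
  B: 0 (length 1)
Average code length: 70/46 = 1.5217 bits/symbol


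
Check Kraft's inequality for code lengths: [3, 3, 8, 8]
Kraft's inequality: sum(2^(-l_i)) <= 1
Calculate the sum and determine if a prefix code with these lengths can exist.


Sum = 2^(-3) + 2^(-3) + 2^(-8) + 2^(-8)
    = 0.125 + 0.125 + 0.00390625 + 0.00390625
    = 66/256 = 0.2578125
Since 0.2578125 <= 1, Kraft's inequality IS satisfied.
A prefix code with these lengths CAN exist.

Kraft sum = 0.2578125. Satisfied.


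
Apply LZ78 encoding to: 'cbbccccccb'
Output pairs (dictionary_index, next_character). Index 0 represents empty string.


LZ78 encoding steps:
Dictionary: {0: ''}
Step 1: w='' (idx 0), next='c' -> output (0, 'c'), add 'c' as idx 1
Step 2: w='' (idx 0), next='b' -> output (0, 'b'), add 'b' as idx 2
Step 3: w='b' (idx 2), next='c' -> output (2, 'c'), add 'bc' as idx 3
Step 4: w='c' (idx 1), next='c' -> output (1, 'c'), add 'cc' as idx 4
Step 5: w='cc' (idx 4), next='c' -> output (4, 'c'), add 'ccc' as idx 5
Step 6: w='b' (idx 2), end of input -> output (2, '')


Encoded: [(0, 'c'), (0, 'b'), (2, 'c'), (1, 'c'), (4, 'c'), (2, '')]


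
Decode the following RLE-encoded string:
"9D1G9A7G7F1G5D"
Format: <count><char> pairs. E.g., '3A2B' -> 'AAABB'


Expanding each <count><char> pair:
  9D -> 'DDDDDDDDD'
  1G -> 'G'
  9A -> 'AAAAAAAAA'
  7G -> 'GGGGGGG'
  7F -> 'FFFFFFF'
  1G -> 'G'
  5D -> 'DDDDD'

Decoded = DDDDDDDDDGAAAAAAAAAGGGGGGGFFFFFFFGDDDDD


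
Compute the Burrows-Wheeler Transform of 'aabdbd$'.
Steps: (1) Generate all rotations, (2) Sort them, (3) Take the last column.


Rotations (sorted):
  0: $aabdbd -> last char: d
  1: aabdbd$ -> last char: $
  2: abdbd$a -> last char: a
  3: bd$aabd -> last char: d
  4: bdbd$aa -> last char: a
  5: d$aabdb -> last char: b
  6: dbd$aab -> last char: b


BWT = d$adabb


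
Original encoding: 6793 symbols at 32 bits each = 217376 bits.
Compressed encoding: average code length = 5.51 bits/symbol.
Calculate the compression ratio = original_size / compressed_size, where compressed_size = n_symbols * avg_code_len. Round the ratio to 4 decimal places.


original_size = n_symbols * orig_bits = 6793 * 32 = 217376 bits
compressed_size = n_symbols * avg_code_len = 6793 * 5.51 = 37429.43 bits
ratio = original_size / compressed_size = 217376 / 37429.43 = 5.8076

Compression ratio = 5.8076


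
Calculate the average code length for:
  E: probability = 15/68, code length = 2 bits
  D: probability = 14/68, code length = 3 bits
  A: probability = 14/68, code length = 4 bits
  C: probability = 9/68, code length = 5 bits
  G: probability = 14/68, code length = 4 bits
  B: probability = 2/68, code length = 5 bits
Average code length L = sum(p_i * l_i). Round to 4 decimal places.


Weighted contributions p_i * l_i:
  E: (15/68) * 2 = 30/68
  D: (14/68) * 3 = 42/68
  A: (14/68) * 4 = 56/68
  C: (9/68) * 5 = 45/68
  G: (14/68) * 4 = 56/68
  B: (2/68) * 5 = 10/68
Sum = (30 + 42 + 56 + 45 + 56 + 10)/68 = 239/68

L = 239/68 = 3.5147 bits/symbol


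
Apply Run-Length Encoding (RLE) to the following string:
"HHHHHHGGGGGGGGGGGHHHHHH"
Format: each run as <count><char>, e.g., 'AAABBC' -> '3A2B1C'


Scanning runs left to right:
  i=0: run of 'H' x 6 -> '6H'
  i=6: run of 'G' x 11 -> '11G'
  i=17: run of 'H' x 6 -> '6H'

RLE = 6H11G6H


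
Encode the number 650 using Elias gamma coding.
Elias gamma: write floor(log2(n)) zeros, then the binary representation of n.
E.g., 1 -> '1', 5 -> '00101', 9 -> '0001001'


num_bits = floor(log2(650)) + 1 = 10
leading_zeros = num_bits - 1 = 9
binary(650) = 1010001010

Elias gamma(650) = '000000000' + '1010001010' = 0000000001010001010 (19 bits)


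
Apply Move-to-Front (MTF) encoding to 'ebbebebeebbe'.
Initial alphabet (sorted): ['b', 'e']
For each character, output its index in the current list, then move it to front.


MTF encoding:
'e': index 1 in ['b', 'e'] -> ['e', 'b']
'b': index 1 in ['e', 'b'] -> ['b', 'e']
'b': index 0 in ['b', 'e'] -> ['b', 'e']
'e': index 1 in ['b', 'e'] -> ['e', 'b']
'b': index 1 in ['e', 'b'] -> ['b', 'e']
'e': index 1 in ['b', 'e'] -> ['e', 'b']
'b': index 1 in ['e', 'b'] -> ['b', 'e']
'e': index 1 in ['b', 'e'] -> ['e', 'b']
'e': index 0 in ['e', 'b'] -> ['e', 'b']
'b': index 1 in ['e', 'b'] -> ['b', 'e']
'b': index 0 in ['b', 'e'] -> ['b', 'e']
'e': index 1 in ['b', 'e'] -> ['e', 'b']


Output: [1, 1, 0, 1, 1, 1, 1, 1, 0, 1, 0, 1]


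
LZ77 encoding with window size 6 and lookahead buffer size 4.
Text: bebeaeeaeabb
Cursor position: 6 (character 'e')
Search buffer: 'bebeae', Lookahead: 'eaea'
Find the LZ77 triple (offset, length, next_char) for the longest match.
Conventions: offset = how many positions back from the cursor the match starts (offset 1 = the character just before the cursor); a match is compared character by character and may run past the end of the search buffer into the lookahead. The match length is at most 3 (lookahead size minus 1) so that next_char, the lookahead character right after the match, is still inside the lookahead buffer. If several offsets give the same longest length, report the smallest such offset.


Try each offset into the search buffer:
  offset=1 (pos 5, char 'e'): match length 1
  offset=2 (pos 4, char 'a'): match length 0
  offset=3 (pos 3, char 'e'): match length 3
  offset=4 (pos 2, char 'b'): match length 0
  offset=5 (pos 1, char 'e'): match length 1
  offset=6 (pos 0, char 'b'): match length 0
Longest match has length 3 at offset 3.
next_char = character at position 6 + 3 = 9 -> 'a'

Best match: offset=3, length=3 (matching 'eae' starting at position 3)
LZ77 triple: (3, 3, 'a')


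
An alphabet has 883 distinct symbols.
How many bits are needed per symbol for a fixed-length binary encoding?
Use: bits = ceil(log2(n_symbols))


log2(883) = 9.7863
Bracket: 2^9 = 512 < 883 <= 2^10 = 1024
So ceil(log2(883)) = 10

bits = ceil(log2(883)) = ceil(9.7863) = 10 bits


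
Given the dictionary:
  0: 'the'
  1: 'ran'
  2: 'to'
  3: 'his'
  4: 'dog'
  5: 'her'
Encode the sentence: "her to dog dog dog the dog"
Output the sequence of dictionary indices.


Look up each word in the dictionary:
  'her' -> 5
  'to' -> 2
  'dog' -> 4
  'dog' -> 4
  'dog' -> 4
  'the' -> 0
  'dog' -> 4

Encoded: [5, 2, 4, 4, 4, 0, 4]


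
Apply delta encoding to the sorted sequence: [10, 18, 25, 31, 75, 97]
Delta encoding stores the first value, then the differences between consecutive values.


First value: 10
Deltas:
  18 - 10 = 8
  25 - 18 = 7
  31 - 25 = 6
  75 - 31 = 44
  97 - 75 = 22


Delta encoded: [10, 8, 7, 6, 44, 22]


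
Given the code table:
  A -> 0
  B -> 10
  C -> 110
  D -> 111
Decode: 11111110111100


Decoding:
111 -> D
111 -> D
10 -> B
111 -> D
10 -> B
0 -> A


Result: DDBDBA


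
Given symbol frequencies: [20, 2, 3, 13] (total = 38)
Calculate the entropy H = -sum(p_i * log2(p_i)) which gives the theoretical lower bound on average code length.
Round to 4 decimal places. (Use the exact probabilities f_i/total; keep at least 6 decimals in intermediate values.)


Per-symbol terms -p_i * log2(p_i) with p_i = f_i/38:
  p = 20/38 = 0.526316: log2(p) = -0.925999, -p*log2(p) = 0.487368
  p = 2/38 = 0.052632: log2(p) = -4.247928, -p*log2(p) = 0.223575
  p = 3/38 = 0.078947: log2(p) = -3.662965, -p*log2(p) = 0.289181
  p = 13/38 = 0.342105: log2(p) = -1.547488, -p*log2(p) = 0.529404
H = 0.487368 + 0.223575 + 0.289181 + 0.529404 = 1.529528

H = 1.5295 bits/symbol


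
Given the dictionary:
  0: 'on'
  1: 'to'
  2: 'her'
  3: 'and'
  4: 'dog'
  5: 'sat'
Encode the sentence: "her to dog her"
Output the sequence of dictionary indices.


Look up each word in the dictionary:
  'her' -> 2
  'to' -> 1
  'dog' -> 4
  'her' -> 2

Encoded: [2, 1, 4, 2]


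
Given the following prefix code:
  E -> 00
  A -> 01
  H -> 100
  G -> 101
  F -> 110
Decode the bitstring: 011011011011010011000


Decoding step by step:
Bits 01 -> A
Bits 101 -> G
Bits 101 -> G
Bits 101 -> G
Bits 101 -> G
Bits 00 -> E
Bits 110 -> F
Bits 00 -> E


Decoded message: AGGGGEFE


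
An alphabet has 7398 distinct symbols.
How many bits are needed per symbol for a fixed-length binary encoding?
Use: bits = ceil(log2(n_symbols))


log2(7398) = 12.8529
Bracket: 2^12 = 4096 < 7398 <= 2^13 = 8192
So ceil(log2(7398)) = 13

bits = ceil(log2(7398)) = ceil(12.8529) = 13 bits


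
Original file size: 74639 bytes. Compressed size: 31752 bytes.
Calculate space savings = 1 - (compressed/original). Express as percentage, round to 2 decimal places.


ratio = compressed/original = 31752/74639 = 0.425408
savings = 1 - ratio = 1 - 0.425408 = 0.574592
as a percentage: 0.574592 * 100 = 57.46%

Space savings = 1 - 31752/74639 = 57.46%


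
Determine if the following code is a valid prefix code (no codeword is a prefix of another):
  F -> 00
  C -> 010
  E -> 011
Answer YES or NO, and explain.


Checking each pair (does one codeword prefix another?):
  F='00' vs C='010': no prefix
  F='00' vs E='011': no prefix
  C='010' vs F='00': no prefix
  C='010' vs E='011': no prefix
  E='011' vs F='00': no prefix
  E='011' vs C='010': no prefix
No violation found over all pairs.

YES -- this is a valid prefix code. No codeword is a prefix of any other codeword.


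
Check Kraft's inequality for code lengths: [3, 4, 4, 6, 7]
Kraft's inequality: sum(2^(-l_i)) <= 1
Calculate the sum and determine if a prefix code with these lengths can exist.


Sum = 2^(-3) + 2^(-4) + 2^(-4) + 2^(-6) + 2^(-7)
    = 0.125 + 0.0625 + 0.0625 + 0.015625 + 0.0078125
    = 35/128 = 0.2734375
Since 0.2734375 <= 1, Kraft's inequality IS satisfied.
A prefix code with these lengths CAN exist.

Kraft sum = 0.2734375. Satisfied.


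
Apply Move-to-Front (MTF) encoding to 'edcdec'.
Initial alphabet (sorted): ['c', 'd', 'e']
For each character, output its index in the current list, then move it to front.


MTF encoding:
'e': index 2 in ['c', 'd', 'e'] -> ['e', 'c', 'd']
'd': index 2 in ['e', 'c', 'd'] -> ['d', 'e', 'c']
'c': index 2 in ['d', 'e', 'c'] -> ['c', 'd', 'e']
'd': index 1 in ['c', 'd', 'e'] -> ['d', 'c', 'e']
'e': index 2 in ['d', 'c', 'e'] -> ['e', 'd', 'c']
'c': index 2 in ['e', 'd', 'c'] -> ['c', 'e', 'd']


Output: [2, 2, 2, 1, 2, 2]


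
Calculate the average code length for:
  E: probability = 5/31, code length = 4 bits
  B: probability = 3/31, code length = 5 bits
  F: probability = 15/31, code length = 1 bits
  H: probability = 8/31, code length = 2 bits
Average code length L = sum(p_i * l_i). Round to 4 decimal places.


Weighted contributions p_i * l_i:
  E: (5/31) * 4 = 20/31
  B: (3/31) * 5 = 15/31
  F: (15/31) * 1 = 15/31
  H: (8/31) * 2 = 16/31
Sum = (20 + 15 + 15 + 16)/31 = 66/31

L = 66/31 = 2.1290 bits/symbol


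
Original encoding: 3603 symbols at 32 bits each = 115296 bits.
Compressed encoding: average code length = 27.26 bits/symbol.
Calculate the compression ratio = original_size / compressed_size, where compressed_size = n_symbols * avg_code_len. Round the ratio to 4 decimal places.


original_size = n_symbols * orig_bits = 3603 * 32 = 115296 bits
compressed_size = n_symbols * avg_code_len = 3603 * 27.26 = 98217.78 bits
ratio = original_size / compressed_size = 115296 / 98217.78 = 1.1739

Compression ratio = 1.1739


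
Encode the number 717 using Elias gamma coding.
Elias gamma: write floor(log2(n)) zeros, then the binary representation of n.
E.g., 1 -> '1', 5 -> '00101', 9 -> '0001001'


num_bits = floor(log2(717)) + 1 = 10
leading_zeros = num_bits - 1 = 9
binary(717) = 1011001101

Elias gamma(717) = '000000000' + '1011001101' = 0000000001011001101 (19 bits)


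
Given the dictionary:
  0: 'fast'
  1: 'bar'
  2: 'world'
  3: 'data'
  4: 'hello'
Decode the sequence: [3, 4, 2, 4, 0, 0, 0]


Look up each index in the dictionary:
  3 -> 'data'
  4 -> 'hello'
  2 -> 'world'
  4 -> 'hello'
  0 -> 'fast'
  0 -> 'fast'
  0 -> 'fast'

Decoded: "data hello world hello fast fast fast"


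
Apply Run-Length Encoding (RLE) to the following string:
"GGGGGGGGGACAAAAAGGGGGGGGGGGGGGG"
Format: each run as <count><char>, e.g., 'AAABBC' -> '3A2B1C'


Scanning runs left to right:
  i=0: run of 'G' x 9 -> '9G'
  i=9: run of 'A' x 1 -> '1A'
  i=10: run of 'C' x 1 -> '1C'
  i=11: run of 'A' x 5 -> '5A'
  i=16: run of 'G' x 15 -> '15G'

RLE = 9G1A1C5A15G


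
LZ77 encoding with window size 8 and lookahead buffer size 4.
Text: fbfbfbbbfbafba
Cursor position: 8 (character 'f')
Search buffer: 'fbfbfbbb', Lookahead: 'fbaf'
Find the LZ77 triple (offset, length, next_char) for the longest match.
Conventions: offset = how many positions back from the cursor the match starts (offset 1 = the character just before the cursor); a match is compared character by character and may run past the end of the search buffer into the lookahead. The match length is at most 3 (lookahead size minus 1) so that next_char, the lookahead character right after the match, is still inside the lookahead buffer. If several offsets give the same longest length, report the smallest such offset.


Try each offset into the search buffer:
  offset=1 (pos 7, char 'b'): match length 0
  offset=2 (pos 6, char 'b'): match length 0
  offset=3 (pos 5, char 'b'): match length 0
  offset=4 (pos 4, char 'f'): match length 2
  offset=5 (pos 3, char 'b'): match length 0
  offset=6 (pos 2, char 'f'): match length 2
  offset=7 (pos 1, char 'b'): match length 0
  offset=8 (pos 0, char 'f'): match length 2
Longest match has length 2, found at offsets 4, 6, 8; take the smallest, offset 4.
next_char = character at position 8 + 2 = 10 -> 'a'

Best match: offset=4, length=2 (matching 'fb' starting at position 4)
LZ77 triple: (4, 2, 'a')


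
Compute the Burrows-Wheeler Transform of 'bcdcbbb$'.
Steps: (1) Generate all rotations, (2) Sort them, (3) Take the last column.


Rotations (sorted):
  0: $bcdcbbb -> last char: b
  1: b$bcdcbb -> last char: b
  2: bb$bcdcb -> last char: b
  3: bbb$bcdc -> last char: c
  4: bcdcbbb$ -> last char: $
  5: cbbb$bcd -> last char: d
  6: cdcbbb$b -> last char: b
  7: dcbbb$bc -> last char: c


BWT = bbbc$dbc


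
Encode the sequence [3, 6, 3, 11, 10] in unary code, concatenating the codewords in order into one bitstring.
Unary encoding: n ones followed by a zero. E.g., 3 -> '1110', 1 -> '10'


Encode each number as n ones followed by a terminating 0:
  3 -> 1110 (4 bits)
  6 -> 1111110 (7 bits)
  3 -> 1110 (4 bits)
  11 -> 111111111110 (12 bits)
  10 -> 11111111110 (11 bits)
Total length = 4 + 7 + 4 + 12 + 11 = 38 bits.

Unary([3, 6, 3, 11, 10]) = 11101111110111011111111111011111111110 (38 bits)


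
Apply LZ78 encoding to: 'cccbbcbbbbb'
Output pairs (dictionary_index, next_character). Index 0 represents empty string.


LZ78 encoding steps:
Dictionary: {0: ''}
Step 1: w='' (idx 0), next='c' -> output (0, 'c'), add 'c' as idx 1
Step 2: w='c' (idx 1), next='c' -> output (1, 'c'), add 'cc' as idx 2
Step 3: w='' (idx 0), next='b' -> output (0, 'b'), add 'b' as idx 3
Step 4: w='b' (idx 3), next='c' -> output (3, 'c'), add 'bc' as idx 4
Step 5: w='b' (idx 3), next='b' -> output (3, 'b'), add 'bb' as idx 5
Step 6: w='bb' (idx 5), next='b' -> output (5, 'b'), add 'bbb' as idx 6


Encoded: [(0, 'c'), (1, 'c'), (0, 'b'), (3, 'c'), (3, 'b'), (5, 'b')]


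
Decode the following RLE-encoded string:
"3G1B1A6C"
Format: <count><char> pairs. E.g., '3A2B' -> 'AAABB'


Expanding each <count><char> pair:
  3G -> 'GGG'
  1B -> 'B'
  1A -> 'A'
  6C -> 'CCCCCC'

Decoded = GGGBACCCCCC


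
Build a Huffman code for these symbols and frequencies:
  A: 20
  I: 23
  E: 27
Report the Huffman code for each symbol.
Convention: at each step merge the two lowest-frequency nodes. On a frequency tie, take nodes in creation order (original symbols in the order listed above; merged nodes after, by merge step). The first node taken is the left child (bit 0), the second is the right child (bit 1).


Huffman tree construction:
Step 1: Merge A(20) + I(23) = 43
Step 2: Merge E(27) + (A+I)(43) = 70
Read each symbol's code off the tree from the root (left child = 0, right child = 1).

Codes:
  A: 10 (length 2)
  I: 11 (length 2)
  E: 0 (length 1)
Average code length: 113/70 = 1.6143 bits/symbol


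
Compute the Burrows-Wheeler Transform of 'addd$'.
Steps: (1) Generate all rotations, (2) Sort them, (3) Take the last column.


Rotations (sorted):
  0: $addd -> last char: d
  1: addd$ -> last char: $
  2: d$add -> last char: d
  3: dd$ad -> last char: d
  4: ddd$a -> last char: a


BWT = d$dda


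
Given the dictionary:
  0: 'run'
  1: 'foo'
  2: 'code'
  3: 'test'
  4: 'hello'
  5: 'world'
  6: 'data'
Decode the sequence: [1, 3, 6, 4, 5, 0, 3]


Look up each index in the dictionary:
  1 -> 'foo'
  3 -> 'test'
  6 -> 'data'
  4 -> 'hello'
  5 -> 'world'
  0 -> 'run'
  3 -> 'test'

Decoded: "foo test data hello world run test"


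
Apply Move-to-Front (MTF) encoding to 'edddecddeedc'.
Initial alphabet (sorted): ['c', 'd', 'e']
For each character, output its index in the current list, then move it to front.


MTF encoding:
'e': index 2 in ['c', 'd', 'e'] -> ['e', 'c', 'd']
'd': index 2 in ['e', 'c', 'd'] -> ['d', 'e', 'c']
'd': index 0 in ['d', 'e', 'c'] -> ['d', 'e', 'c']
'd': index 0 in ['d', 'e', 'c'] -> ['d', 'e', 'c']
'e': index 1 in ['d', 'e', 'c'] -> ['e', 'd', 'c']
'c': index 2 in ['e', 'd', 'c'] -> ['c', 'e', 'd']
'd': index 2 in ['c', 'e', 'd'] -> ['d', 'c', 'e']
'd': index 0 in ['d', 'c', 'e'] -> ['d', 'c', 'e']
'e': index 2 in ['d', 'c', 'e'] -> ['e', 'd', 'c']
'e': index 0 in ['e', 'd', 'c'] -> ['e', 'd', 'c']
'd': index 1 in ['e', 'd', 'c'] -> ['d', 'e', 'c']
'c': index 2 in ['d', 'e', 'c'] -> ['c', 'd', 'e']


Output: [2, 2, 0, 0, 1, 2, 2, 0, 2, 0, 1, 2]


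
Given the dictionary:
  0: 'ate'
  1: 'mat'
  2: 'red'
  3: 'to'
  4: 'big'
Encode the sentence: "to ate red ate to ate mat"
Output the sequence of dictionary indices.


Look up each word in the dictionary:
  'to' -> 3
  'ate' -> 0
  'red' -> 2
  'ate' -> 0
  'to' -> 3
  'ate' -> 0
  'mat' -> 1

Encoded: [3, 0, 2, 0, 3, 0, 1]


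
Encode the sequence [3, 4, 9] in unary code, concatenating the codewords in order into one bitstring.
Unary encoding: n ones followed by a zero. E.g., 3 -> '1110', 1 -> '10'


Encode each number as n ones followed by a terminating 0:
  3 -> 1110 (4 bits)
  4 -> 11110 (5 bits)
  9 -> 1111111110 (10 bits)
Total length = 4 + 5 + 10 = 19 bits.

Unary([3, 4, 9]) = 1110111101111111110 (19 bits)


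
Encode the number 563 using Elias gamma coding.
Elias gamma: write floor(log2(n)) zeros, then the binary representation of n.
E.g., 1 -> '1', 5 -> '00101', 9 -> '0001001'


num_bits = floor(log2(563)) + 1 = 10
leading_zeros = num_bits - 1 = 9
binary(563) = 1000110011

Elias gamma(563) = '000000000' + '1000110011' = 0000000001000110011 (19 bits)


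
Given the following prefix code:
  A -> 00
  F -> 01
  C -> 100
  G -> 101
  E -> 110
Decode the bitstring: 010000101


Decoding step by step:
Bits 01 -> F
Bits 00 -> A
Bits 00 -> A
Bits 101 -> G


Decoded message: FAAG


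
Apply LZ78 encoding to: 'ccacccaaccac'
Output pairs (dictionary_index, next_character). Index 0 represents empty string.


LZ78 encoding steps:
Dictionary: {0: ''}
Step 1: w='' (idx 0), next='c' -> output (0, 'c'), add 'c' as idx 1
Step 2: w='c' (idx 1), next='a' -> output (1, 'a'), add 'ca' as idx 2
Step 3: w='c' (idx 1), next='c' -> output (1, 'c'), add 'cc' as idx 3
Step 4: w='ca' (idx 2), next='a' -> output (2, 'a'), add 'caa' as idx 4
Step 5: w='cc' (idx 3), next='a' -> output (3, 'a'), add 'cca' as idx 5
Step 6: w='c' (idx 1), end of input -> output (1, '')


Encoded: [(0, 'c'), (1, 'a'), (1, 'c'), (2, 'a'), (3, 'a'), (1, '')]


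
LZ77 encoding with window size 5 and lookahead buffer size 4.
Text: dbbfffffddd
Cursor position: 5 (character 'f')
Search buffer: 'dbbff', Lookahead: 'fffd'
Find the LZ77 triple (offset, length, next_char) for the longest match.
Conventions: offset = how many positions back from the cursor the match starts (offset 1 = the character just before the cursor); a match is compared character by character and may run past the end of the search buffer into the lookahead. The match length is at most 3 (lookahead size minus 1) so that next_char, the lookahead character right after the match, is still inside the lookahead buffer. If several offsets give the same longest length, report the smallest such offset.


Try each offset into the search buffer:
  offset=1 (pos 4, char 'f'): match length 3
  offset=2 (pos 3, char 'f'): match length 3
  offset=3 (pos 2, char 'b'): match length 0
  offset=4 (pos 1, char 'b'): match length 0
  offset=5 (pos 0, char 'd'): match length 0
Longest match has length 3, found at offsets 1, 2; take the smallest, offset 1.
next_char = character at position 5 + 3 = 8 -> 'd'

Best match: offset=1, length=3 (matching 'fff' starting at position 4)
LZ77 triple: (1, 3, 'd')


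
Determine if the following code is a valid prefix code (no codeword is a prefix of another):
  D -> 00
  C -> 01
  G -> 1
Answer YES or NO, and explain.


Checking each pair (does one codeword prefix another?):
  D='00' vs C='01': no prefix
  D='00' vs G='1': no prefix
  C='01' vs D='00': no prefix
  C='01' vs G='1': no prefix
  G='1' vs D='00': no prefix
  G='1' vs C='01': no prefix
No violation found over all pairs.

YES -- this is a valid prefix code. No codeword is a prefix of any other codeword.


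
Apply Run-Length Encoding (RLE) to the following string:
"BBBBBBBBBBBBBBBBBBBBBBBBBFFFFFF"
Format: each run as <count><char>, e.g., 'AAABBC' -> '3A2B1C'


Scanning runs left to right:
  i=0: run of 'B' x 25 -> '25B'
  i=25: run of 'F' x 6 -> '6F'

RLE = 25B6F


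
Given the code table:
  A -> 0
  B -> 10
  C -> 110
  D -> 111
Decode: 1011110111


Decoding:
10 -> B
111 -> D
10 -> B
111 -> D


Result: BDBD


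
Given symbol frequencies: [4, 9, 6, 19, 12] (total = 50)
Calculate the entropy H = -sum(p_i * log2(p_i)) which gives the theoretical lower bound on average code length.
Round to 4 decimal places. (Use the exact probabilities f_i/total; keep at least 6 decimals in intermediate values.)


Per-symbol terms -p_i * log2(p_i) with p_i = f_i/50:
  p = 4/50 = 0.080000: log2(p) = -3.643856, -p*log2(p) = 0.291508
  p = 9/50 = 0.180000: log2(p) = -2.473931, -p*log2(p) = 0.445308
  p = 6/50 = 0.120000: log2(p) = -3.058894, -p*log2(p) = 0.367067
  p = 19/50 = 0.380000: log2(p) = -1.395929, -p*log2(p) = 0.530453
  p = 12/50 = 0.240000: log2(p) = -2.058894, -p*log2(p) = 0.494134
H = 0.291508 + 0.445308 + 0.367067 + 0.530453 + 0.494134 = 2.128470

H = 2.1285 bits/symbol


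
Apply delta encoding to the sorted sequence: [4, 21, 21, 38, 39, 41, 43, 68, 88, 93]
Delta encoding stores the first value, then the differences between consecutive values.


First value: 4
Deltas:
  21 - 4 = 17
  21 - 21 = 0
  38 - 21 = 17
  39 - 38 = 1
  41 - 39 = 2
  43 - 41 = 2
  68 - 43 = 25
  88 - 68 = 20
  93 - 88 = 5


Delta encoded: [4, 17, 0, 17, 1, 2, 2, 25, 20, 5]


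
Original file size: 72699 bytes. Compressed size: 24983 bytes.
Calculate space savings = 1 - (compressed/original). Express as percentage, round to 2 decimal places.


ratio = compressed/original = 24983/72699 = 0.34365
savings = 1 - ratio = 1 - 0.34365 = 0.65635
as a percentage: 0.65635 * 100 = 65.64%

Space savings = 1 - 24983/72699 = 65.64%


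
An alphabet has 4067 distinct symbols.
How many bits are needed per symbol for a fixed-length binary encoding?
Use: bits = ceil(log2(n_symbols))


log2(4067) = 11.9897
Bracket: 2^11 = 2048 < 4067 <= 2^12 = 4096
So ceil(log2(4067)) = 12

bits = ceil(log2(4067)) = ceil(11.9897) = 12 bits


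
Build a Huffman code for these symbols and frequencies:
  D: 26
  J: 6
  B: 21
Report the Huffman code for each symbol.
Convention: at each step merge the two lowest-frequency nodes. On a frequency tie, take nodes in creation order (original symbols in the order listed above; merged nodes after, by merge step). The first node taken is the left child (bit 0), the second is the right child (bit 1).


Huffman tree construction:
Step 1: Merge J(6) + B(21) = 27
Step 2: Merge D(26) + (J+B)(27) = 53
Read each symbol's code off the tree from the root (left child = 0, right child = 1).

Codes:
  D: 0 (length 1)
  J: 10 (length 2)
  B: 11 (length 2)
Average code length: 80/53 = 1.5094 bits/symbol


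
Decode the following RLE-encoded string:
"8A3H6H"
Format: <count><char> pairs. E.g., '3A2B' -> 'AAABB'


Expanding each <count><char> pair:
  8A -> 'AAAAAAAA'
  3H -> 'HHH'
  6H -> 'HHHHHH'

Decoded = AAAAAAAAHHHHHHHHH


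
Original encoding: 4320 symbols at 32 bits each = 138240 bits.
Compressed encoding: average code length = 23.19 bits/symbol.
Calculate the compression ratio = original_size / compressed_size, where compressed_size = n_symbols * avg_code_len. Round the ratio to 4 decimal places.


original_size = n_symbols * orig_bits = 4320 * 32 = 138240 bits
compressed_size = n_symbols * avg_code_len = 4320 * 23.19 = 100180.8 bits
ratio = original_size / compressed_size = 138240 / 100180.8 = 1.3799

Compression ratio = 1.3799


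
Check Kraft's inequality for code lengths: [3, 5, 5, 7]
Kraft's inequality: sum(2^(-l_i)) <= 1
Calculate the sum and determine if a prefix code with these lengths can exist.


Sum = 2^(-3) + 2^(-5) + 2^(-5) + 2^(-7)
    = 0.125 + 0.03125 + 0.03125 + 0.0078125
    = 25/128 = 0.1953125
Since 0.1953125 <= 1, Kraft's inequality IS satisfied.
A prefix code with these lengths CAN exist.

Kraft sum = 0.1953125. Satisfied.


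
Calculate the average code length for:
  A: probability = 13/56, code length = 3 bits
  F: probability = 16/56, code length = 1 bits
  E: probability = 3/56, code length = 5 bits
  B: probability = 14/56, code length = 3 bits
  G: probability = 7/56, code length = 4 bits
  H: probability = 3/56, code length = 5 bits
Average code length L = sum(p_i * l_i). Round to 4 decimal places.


Weighted contributions p_i * l_i:
  A: (13/56) * 3 = 39/56
  F: (16/56) * 1 = 16/56
  E: (3/56) * 5 = 15/56
  B: (14/56) * 3 = 42/56
  G: (7/56) * 4 = 28/56
  H: (3/56) * 5 = 15/56
Sum = (39 + 16 + 15 + 42 + 28 + 15)/56 = 155/56

L = 155/56 = 2.7679 bits/symbol


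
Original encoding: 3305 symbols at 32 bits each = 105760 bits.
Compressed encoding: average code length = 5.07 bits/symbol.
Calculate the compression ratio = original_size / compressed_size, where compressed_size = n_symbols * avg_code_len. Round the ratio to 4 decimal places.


original_size = n_symbols * orig_bits = 3305 * 32 = 105760 bits
compressed_size = n_symbols * avg_code_len = 3305 * 5.07 = 16756.35 bits
ratio = original_size / compressed_size = 105760 / 16756.35 = 6.3116

Compression ratio = 6.3116


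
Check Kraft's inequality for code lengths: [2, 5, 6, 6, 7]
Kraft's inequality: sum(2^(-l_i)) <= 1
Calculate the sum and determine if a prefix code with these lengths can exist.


Sum = 2^(-2) + 2^(-5) + 2^(-6) + 2^(-6) + 2^(-7)
    = 0.25 + 0.03125 + 0.015625 + 0.015625 + 0.0078125
    = 41/128 = 0.3203125
Since 0.3203125 <= 1, Kraft's inequality IS satisfied.
A prefix code with these lengths CAN exist.

Kraft sum = 0.3203125. Satisfied.


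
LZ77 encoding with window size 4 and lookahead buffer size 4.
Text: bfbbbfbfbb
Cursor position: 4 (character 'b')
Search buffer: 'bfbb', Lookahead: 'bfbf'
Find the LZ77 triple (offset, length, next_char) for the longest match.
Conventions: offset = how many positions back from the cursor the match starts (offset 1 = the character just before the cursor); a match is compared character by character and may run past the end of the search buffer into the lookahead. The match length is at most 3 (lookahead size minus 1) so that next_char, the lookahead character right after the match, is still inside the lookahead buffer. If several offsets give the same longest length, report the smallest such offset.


Try each offset into the search buffer:
  offset=1 (pos 3, char 'b'): match length 1
  offset=2 (pos 2, char 'b'): match length 1
  offset=3 (pos 1, char 'f'): match length 0
  offset=4 (pos 0, char 'b'): match length 3
Longest match has length 3 at offset 4.
next_char = character at position 4 + 3 = 7 -> 'f'

Best match: offset=4, length=3 (matching 'bfb' starting at position 0)
LZ77 triple: (4, 3, 'f')
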